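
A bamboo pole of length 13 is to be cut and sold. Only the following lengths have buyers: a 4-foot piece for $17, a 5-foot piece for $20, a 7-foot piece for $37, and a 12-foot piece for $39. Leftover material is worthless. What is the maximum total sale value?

Build r[k] bottom-up: r[k] = max over allowed piece i of (p[i] + r[k−i]).
r[1] = 0
r[2] = 0
r[3] = 0
r[4] = 17
r[5] = max(17+0, 20+0) = 20
r[6] = max(17+0, 20+0) = 20
r[7] = max(17+0, 20+0, 37+0) = 37
r[8] = max(17+17, 20+0, 37+0) = 37
r[9] = max(17+20, 20+17, 37+0) = 37
r[10] = max(17+20, 20+20, 37+0) = 40
r[11] = max(17+37, 20+20, 37+17) = 54
r[12] = max(17+37, 20+37, 37+20, 39+0) = 57
r[13] = max(17+37, 20+37, 37+20, 39+0) = 57
One optimal cutting: pieces 7 + 5 with 1 foot of scrap → $57.

57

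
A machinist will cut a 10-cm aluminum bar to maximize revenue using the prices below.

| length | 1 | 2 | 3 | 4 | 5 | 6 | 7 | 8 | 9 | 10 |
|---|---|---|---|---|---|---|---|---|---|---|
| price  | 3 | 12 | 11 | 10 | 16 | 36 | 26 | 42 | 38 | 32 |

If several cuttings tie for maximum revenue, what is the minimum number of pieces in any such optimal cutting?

Build r[k] bottom-up: r[k] = max over allowed piece i of (p[i] + r[k−i]).
r[1] = 3
r[2] = max(3+3, 12+0) = 12
r[3] = max(3+12, 12+3, 11+0) = 15
r[4] = max(3+15, 12+12, 11+3, 10+0) = 24
r[5] = max(3+24, 12+15, 11+12, 10+3, 16+0) = 27
r[6] = max(3+27, 12+24, 11+15, 10+12, 16+3, 36+0) = 36
r[7] = max(3+36, 12+27, 11+24, …, 36+3, 26+0) = 39
r[8] = max(3+39, 12+36, 11+27, …, 26+3, 42+0) = 48
r[9] = max(3+48, 12+39, 11+36, …, 42+3, 38+0) = 51
r[10] = max(3+51, 12+48, 11+39, …, 38+3, 32+0) = 60
Maximum revenue is $60.
Now minimize piece count subject to staying optimal: for each k, pieces[k] = 1 + min over i with p[i]+r[k−i]=r[k] of pieces[k−i].
pieces[7] = 2
pieces[8] = 2
pieces[9] = 3
pieces[10] = 3

3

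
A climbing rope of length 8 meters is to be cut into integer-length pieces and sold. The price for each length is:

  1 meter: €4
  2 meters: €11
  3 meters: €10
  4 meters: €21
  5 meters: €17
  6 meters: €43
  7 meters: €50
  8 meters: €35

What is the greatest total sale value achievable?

54

Build r[k] bottom-up: r[k] = max over allowed piece i of (p[i] + r[k−i]).
r[1] = 4
r[2] = max(4+4, 11+0) = 11
r[3] = max(4+11, 11+4, 10+0) = 15
r[4] = max(4+15, 11+11, 10+4, 21+0) = 22
r[5] = max(4+22, 11+15, 10+11, 21+4, 17+0) = 26
r[6] = max(4+26, 11+22, 10+15, 21+11, 17+4, 43+0) = 43
r[7] = max(4+43, 11+26, 10+22, …, 43+4, 50+0) = 50
r[8] = max(4+50, 11+43, 10+26, …, 50+4, 35+0) = 54
One optimal cutting: 7 + 1 → €50 + €4 = €54.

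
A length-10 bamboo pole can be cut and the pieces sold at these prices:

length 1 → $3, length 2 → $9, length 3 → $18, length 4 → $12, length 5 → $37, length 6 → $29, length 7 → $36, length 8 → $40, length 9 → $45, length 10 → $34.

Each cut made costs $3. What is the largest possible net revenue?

Consider every possible first cut. r[k] is the best of p[i]+r[k−i] over all sellable i≤k, charging 3 whenever i<k.
r[1] = 3
r[2] = max(3+3-3, 9+0) = 9
r[3] = max(3+9-3, 9+3-3, 18+0) = 18
r[4] = max(3+18-3, 9+9-3, 18+3-3, 12+0) = 18
r[5] = max(3+18-3, 9+18-3, 18+9-3, 12+3-3, 37+0) = 37
r[6] = max(3+37-3, 9+18-3, 18+18-3, 12+9-3, 37+3-3, 29+0) = 37
r[7] = max(3+37-3, 9+37-3, 18+18-3, …, 29+3-3, 36+0) = 43
r[8] = max(3+43-3, 9+37-3, 18+37-3, …, 36+3-3, 40+0) = 52
r[9] = max(3+52-3, 9+43-3, 18+37-3, …, 40+3-3, 45+0) = 52
r[10] = max(3+52-3, 9+52-3, 18+43-3, …, 45+3-3, 34+0) = 71
One optimal plan: pieces 5 + 5 (1 cut) → $74 − $3 = $71.

71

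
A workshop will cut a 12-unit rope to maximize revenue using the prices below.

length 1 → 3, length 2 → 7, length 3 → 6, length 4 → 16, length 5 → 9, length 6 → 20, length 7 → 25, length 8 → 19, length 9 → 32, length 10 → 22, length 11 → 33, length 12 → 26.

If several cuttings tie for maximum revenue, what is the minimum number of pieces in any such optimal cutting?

3

Consider every possible first cut. r[k] is the best of p[i]+r[k−i] over all sellable i≤k.
r[1] = 3
r[2] = max(3+3, 7+0) = 7
r[3] = max(3+7, 7+3, 6+0) = 10
r[4] = max(3+10, 7+7, 6+3, 16+0) = 16
r[5] = max(3+16, 7+10, 6+7, 16+3, 9+0) = 19
r[6] = max(3+19, 7+16, 6+10, 16+7, 9+3, 20+0) = 23
r[7] = max(3+23, 7+19, 6+16, …, 20+3, 25+0) = 26
r[8] = max(3+26, 7+23, 6+19, …, 25+3, 19+0) = 32
r[9] = max(3+32, 7+26, 6+23, …, 19+3, 32+0) = 35
r[10] = max(3+35, 7+32, 6+26, …, 32+3, 22+0) = 39
r[11] = max(3+39, 7+35, 6+32, …, 22+3, 33+0) = 42
r[12] = max(3+42, 7+39, 6+35, …, 33+3, 26+0) = 48
Maximum revenue is 48.
Now minimize piece count subject to staying optimal: for each k, pieces[k] = 1 + min over i with p[i]+r[k−i]=r[k] of pieces[k−i].
pieces[9] = 3
pieces[10] = 3
pieces[11] = 4
pieces[12] = 3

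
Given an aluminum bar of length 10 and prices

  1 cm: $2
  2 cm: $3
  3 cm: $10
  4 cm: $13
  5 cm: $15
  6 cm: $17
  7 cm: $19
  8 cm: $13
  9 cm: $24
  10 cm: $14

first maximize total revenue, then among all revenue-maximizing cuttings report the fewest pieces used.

3

Build r[k] bottom-up: r[k] = max over allowed piece i of (p[i] + r[k−i]).
r[1] = 2
r[2] = max(2+2, 3+0) = 4
r[3] = max(2+4, 3+2, 10+0) = 10
r[4] = max(2+10, 3+4, 10+2, 13+0) = 13
r[5] = max(2+13, 3+10, 10+4, 13+2, 15+0) = 15
r[6] = max(2+15, 3+13, 10+10, 13+4, 15+2, 17+0) = 20
r[7] = max(2+20, 3+15, 10+13, …, 17+2, 19+0) = 23
r[8] = max(2+23, 3+20, 10+15, …, 19+2, 13+0) = 26
r[9] = max(2+26, 3+23, 10+20, …, 13+2, 24+0) = 30
r[10] = max(2+30, 3+26, 10+23, …, 24+2, 14+0) = 33
Maximum revenue is $33.
Now minimize piece count subject to staying optimal: for each k, pieces[k] = 1 + min over i with p[i]+r[k−i]=r[k] of pieces[k−i].
pieces[7] = 2
pieces[8] = 2
pieces[9] = 3
pieces[10] = 3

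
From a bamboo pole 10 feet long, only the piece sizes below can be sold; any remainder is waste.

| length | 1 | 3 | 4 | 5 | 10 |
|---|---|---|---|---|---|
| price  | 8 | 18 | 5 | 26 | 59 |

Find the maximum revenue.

Build best[k] bottom-up: best[k] = max over allowed piece i of (p[i] + best[k−i]).
best[1] = 8
best[2] = 16  (first piece 1, then best[1]=8)
best[3] = 24  (first piece 1, then best[2]=16)
best[4] = 32  (first piece 1, then best[3]=24)
best[5] = 40  (first piece 1, then best[4]=32)
best[6] = 48  (first piece 1, then best[5]=40)
best[7] = 56  (first piece 1, then best[6]=48)
best[8] = 64  (first piece 1, then best[7]=56)
best[9] = 72  (first piece 1, then best[8]=64)
best[10] = 80  (first piece 1, then best[9]=72)
One optimal cutting: 1 + 1 + 1 + 1 + 1 + 1 + 1 + 1 + 1 + 1 → $80.

80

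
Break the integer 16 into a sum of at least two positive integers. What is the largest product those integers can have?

324

Fill g[k] for k=2..16: at each k try every first piece i and multiply by the better of (k−i) uncut or g[k−i].
g[2] = 1*max(1,0) = 1*1 = 1
g[3] = max(1*2, 2*1) = 2
g[4] = max(1*3, 2*2, 3*1) = 4
g[5] = max(1*4, 2*3, 3*2, 4*1) = 6
g[6] = max(1*6, 2*4, 3*3, 4*2, 5*1) = 9
g[7] = max(1*9, 2*6, 3*4, 4*3, 5*2, 6*1) = 12
g[8] = max(1*12, 2*9, 3*6, …, 6*2, 7*1) = 18
g[9] = max(1*18, 2*12, 3*9, …, 7*2, 8*1) = 27
g[10] = max(1*27, 2*18, 3*12, …, 8*2, 9*1) = 36
g[11] = max(1*36, 2*27, 3*18, …, 9*2, 10*1) = 54
g[12] = max(1*54, 2*36, 3*27, …, 10*2, 11*1) = 81
g[13] = max(1*81, 2*54, 3*36, …, 11*2, 12*1) = 108
g[14] = max(1*108, 2*81, 3*54, …, 12*2, 13*1) = 162
g[15] = max(1*162, 2*108, 3*81, …, 13*2, 14*1) = 243
g[16] = max(1*243, 2*162, 3*108, …, 14*2, 15*1) = 324
One optimal split: 3 + 3 + 3 + 3 + 2 + 2; product 3*3*3*3*2*2 = 324.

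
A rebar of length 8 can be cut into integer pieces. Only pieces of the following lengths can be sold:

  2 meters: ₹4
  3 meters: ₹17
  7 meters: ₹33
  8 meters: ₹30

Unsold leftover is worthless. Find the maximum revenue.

Let r[k] be the best obtainable value from length k. For each k, try every first piece i and keep the best of price[i] + r[k−i].
r[1] = 0
r[2] = 4
r[3] = max(4+0, 17+0) = 17
r[4] = max(4+4, 17+0) = 17
r[5] = max(4+17, 17+4) = 21
r[6] = max(4+17, 17+17) = 34
r[7] = max(4+21, 17+17, 33+0) = 34
r[8] = max(4+34, 17+21, 33+0, 30+0) = 38
One optimal cutting: 3 + 3 + 2 → ₹38.

38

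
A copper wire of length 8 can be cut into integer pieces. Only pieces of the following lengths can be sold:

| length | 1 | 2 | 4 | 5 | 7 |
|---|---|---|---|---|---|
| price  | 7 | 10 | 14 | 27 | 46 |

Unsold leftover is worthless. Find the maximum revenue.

56

Consider every possible first cut. best[k] is the best of p[i]+best[k−i] over all sellable i≤k.
best[1] = 7
best[2] = 14  (first piece 1, then best[1]=7)
best[3] = 21  (first piece 1, then best[2]=14)
best[4] = 28  (first piece 1, then best[3]=21)
best[5] = 35  (first piece 1, then best[4]=28)
best[6] = 42  (first piece 1, then best[5]=35)
best[7] = 49  (first piece 1, then best[6]=42)
best[8] = 56  (first piece 1, then best[7]=49)
One optimal cutting: 1 + 1 + 1 + 1 + 1 + 1 + 1 + 1 → €56.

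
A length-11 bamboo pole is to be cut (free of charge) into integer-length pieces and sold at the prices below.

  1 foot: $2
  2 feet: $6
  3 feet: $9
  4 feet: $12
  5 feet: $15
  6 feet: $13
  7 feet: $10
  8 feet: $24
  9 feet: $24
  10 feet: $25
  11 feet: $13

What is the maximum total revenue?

33

Let r[k] be the best obtainable value from length k. For each k, try every first piece i and keep the best of price[i] + r[k−i].
r[1] = 2
r[2] = max(2+2, 6+0) = 6
r[3] = max(2+6, 6+2, 9+0) = 9
r[4] = max(2+9, 6+6, 9+2, 12+0) = 12
r[5] = max(2+12, 6+9, 9+6, 12+2, 15+0) = 15
r[6] = max(2+15, 6+12, 9+9, 12+6, 15+2, 13+0) = 18
r[7] = max(2+18, 6+15, 9+12, …, 13+2, 10+0) = 21
r[8] = max(2+21, 6+18, 9+15, …, 10+2, 24+0) = 24
r[9] = max(2+24, 6+21, 9+18, …, 24+2, 24+0) = 27
r[10] = max(2+27, 6+24, 9+21, …, 24+2, 25+0) = 30
r[11] = max(2+30, 6+27, 9+24, …, 25+2, 13+0) = 33
One optimal cutting: 3 + 2 + 2 + 2 + 2 → $9 + $6 + $6 + $6 + $6 = $33.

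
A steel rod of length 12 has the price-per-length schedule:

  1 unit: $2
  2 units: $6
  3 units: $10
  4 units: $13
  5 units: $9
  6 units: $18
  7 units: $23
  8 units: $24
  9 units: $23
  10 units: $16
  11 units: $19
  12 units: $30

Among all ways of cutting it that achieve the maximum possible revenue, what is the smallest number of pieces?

4

Build r[k] bottom-up: r[k] = max over allowed piece i of (p[i] + r[k−i]).
r[1] = 2
r[2] = 6
r[3] = 10
r[4] = 13
r[5] = 16  (first piece 2, then r[3]=10)
r[6] = 20  (first piece 3, then r[3]=10)
r[7] = 23  (first piece 3, then r[4]=13)
r[8] = 26  (first piece 2, then r[6]=20)
r[9] = 30  (first piece 3, then r[6]=20)
r[10] = 33  (first piece 3, then r[7]=23)
r[11] = 36  (first piece 2, then r[9]=30)
r[12] = 40  (first piece 3, then r[9]=30)
Maximum revenue is $40.
Now minimize piece count subject to staying optimal: for each k, pieces[k] = 1 + min over i with p[i]+r[k−i]=r[k] of pieces[k−i].
pieces[9] = 3
pieces[10] = 2
pieces[11] = 2
pieces[12] = 4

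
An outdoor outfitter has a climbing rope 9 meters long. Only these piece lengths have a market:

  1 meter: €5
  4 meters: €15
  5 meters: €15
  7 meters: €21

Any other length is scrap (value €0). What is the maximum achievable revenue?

Build r[k] bottom-up: r[k] = max over allowed piece i of (p[i] + r[k−i]).
r[1] = 5
r[2] = 10  (first piece 1, then r[1]=5)
r[3] = 15  (first piece 1, then r[2]=10)
r[4] = 20  (first piece 1, then r[3]=15)
r[5] = 25  (first piece 1, then r[4]=20)
r[6] = 30  (first piece 1, then r[5]=25)
r[7] = 35  (first piece 1, then r[6]=30)
r[8] = 40  (first piece 1, then r[7]=35)
r[9] = 45  (first piece 1, then r[8]=40)
One optimal cutting: 1 + 1 + 1 + 1 + 1 + 1 + 1 + 1 + 1 → €45.

45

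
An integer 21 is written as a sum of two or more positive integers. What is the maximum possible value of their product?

Define P[k] = max over 1≤i<k of i · max(k−i, P[k−i]); the inner max lets the remainder stay uncut if that's better.
P[2] = 1·max(1,0) = 1·1 = 1
P[3] = 1·max(2,1) = 1·2 = 2
P[4] = 2·max(2,1) = 2·2 = 4
P[5] = 2·max(3,2) = 2·3 = 6
P[6] = 3·max(3,2) = 3·3 = 9
P[7] = 2·max(5,6) = 2·6 = 12
P[8] = 2·max(6,9) = 2·9 = 18
P[9] = 3·max(6,9) = 3·9 = 27
P[10] = 2·max(8,18) = 2·18 = 36
P[11] = 2·max(9,27) = 2·27 = 54
P[12] = 3·max(9,27) = 3·27 = 81
P[13] = 2·max(11,54) = 2·54 = 108
P[14] = 2·max(12,81) = 2·81 = 162
P[15] = 3·max(12,81) = 3·81 = 243
P[16] = 2·max(14,162) = 2·162 = 324
P[17] = 2·max(15,243) = 2·243 = 486
P[18] = 3·max(15,243) = 3·243 = 729
P[19] = 2·max(17,486) = 2·486 = 972
P[20] = 2·max(18,729) = 2·729 = 1458
P[21] = 3·max(18,729) = 3·729 = 2187
One optimal split: 3 + 3 + 3 + 3 + 3 + 3 + 3; product 3·3·3·3·3·3·3 = 2187.

2187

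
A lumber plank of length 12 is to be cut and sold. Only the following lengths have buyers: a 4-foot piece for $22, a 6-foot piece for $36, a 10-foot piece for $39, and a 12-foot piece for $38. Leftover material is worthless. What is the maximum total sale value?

Build f[k] bottom-up: f[k] = max over allowed piece i of (p[i] + f[k−i]).
f[1] = 0
f[2] = 0
f[3] = 0
f[4] = 22
f[5] = 22
f[6] = max(22+0, 36+0) = 36
f[7] = max(22+0, 36+0) = 36
f[8] = max(22+22, 36+0) = 44
f[9] = max(22+22, 36+0) = 44
f[10] = max(22+36, 36+22, 39+0) = 58
f[11] = max(22+36, 36+22, 39+0) = 58
f[12] = max(22+44, 36+36, 39+0, 38+0) = 72
One optimal cutting: 6 + 6 → $72.

72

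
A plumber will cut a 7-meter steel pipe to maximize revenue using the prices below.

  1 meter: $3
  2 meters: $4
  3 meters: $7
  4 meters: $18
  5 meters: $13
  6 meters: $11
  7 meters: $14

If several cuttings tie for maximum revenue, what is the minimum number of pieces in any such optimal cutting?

4

Consider every possible first cut. r[k] is the best of p[i]+r[k−i] over all sellable i≤k.
r[1] = 3
r[2] = 6  (first piece 1, then r[1]=3)
r[3] = 9  (first piece 1, then r[2]=6)
r[4] = 18
r[5] = 21  (first piece 1, then r[4]=18)
r[6] = 24  (first piece 1, then r[5]=21)
r[7] = 27  (first piece 1, then r[6]=24)
Maximum revenue is $27.
Now minimize piece count subject to staying optimal: for each k, pieces[k] = 1 + min over i with p[i]+r[k−i]=r[k] of pieces[k−i].
pieces[4] = 1
pieces[5] = 2
pieces[6] = 3
pieces[7] = 4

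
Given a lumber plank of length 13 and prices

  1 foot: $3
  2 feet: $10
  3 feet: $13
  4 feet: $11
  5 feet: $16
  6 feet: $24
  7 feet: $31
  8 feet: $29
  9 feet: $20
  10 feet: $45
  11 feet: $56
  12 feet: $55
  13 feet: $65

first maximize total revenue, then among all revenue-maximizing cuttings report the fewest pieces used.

Let r[k] be the best obtainable value from length k. For each k, try every first piece i and keep the best of price[i] + r[k−i].
r[1] = 3
r[2] = max(3+3, 10+0) = 10
r[3] = max(3+10, 10+3, 13+0) = 13
r[4] = max(3+13, 10+10, 13+3, 11+0) = 20
r[5] = max(3+20, 10+13, 13+10, 11+3, 16+0) = 23
r[6] = max(3+23, 10+20, 13+13, 11+10, 16+3, 24+0) = 30
r[7] = max(3+30, 10+23, 13+20, …, 24+3, 31+0) = 33
r[8] = max(3+33, 10+30, 13+23, …, 31+3, 29+0) = 40
r[9] = max(3+40, 10+33, 13+30, …, 29+3, 20+0) = 43
r[10] = max(3+43, 10+40, 13+33, …, 20+3, 45+0) = 50
r[11] = max(3+50, 10+43, 13+40, …, 45+3, 56+0) = 56
r[12] = max(3+56, 10+50, 13+43, …, 56+3, 55+0) = 60
r[13] = max(3+60, 10+56, 13+50, …, 55+3, 65+0) = 66
Maximum revenue is $66.
Now minimize piece count subject to staying optimal: for each k, pieces[k] = 1 + min over i with p[i]+r[k−i]=r[k] of pieces[k−i].
pieces[10] = 5
pieces[11] = 1
pieces[12] = 6
pieces[13] = 2

2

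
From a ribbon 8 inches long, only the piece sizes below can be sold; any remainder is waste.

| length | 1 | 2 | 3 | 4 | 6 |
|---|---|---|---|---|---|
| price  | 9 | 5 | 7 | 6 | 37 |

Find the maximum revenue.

72

Build best[k] bottom-up: best[k] = max over allowed piece i of (p[i] + best[k−i]).
best[1] = 9
best[2] = max(9+9, 5+0) = 18
best[3] = max(9+18, 5+9, 7+0) = 27
best[4] = max(9+27, 5+18, 7+9, 6+0) = 36
best[5] = max(9+36, 5+27, 7+18, 6+9) = 45
best[6] = max(9+45, 5+36, 7+27, 6+18, 37+0) = 54
best[7] = max(9+54, 5+45, 7+36, 6+27, 37+9) = 63
best[8] = max(9+63, 5+54, 7+45, 6+36, 37+18) = 72
One optimal cutting: 1 + 1 + 1 + 1 + 1 + 1 + 1 + 1 → ¢72.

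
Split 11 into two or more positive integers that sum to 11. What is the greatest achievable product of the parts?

54

Fill m[k] for k=2..11: at each k try every first piece i and multiply by the better of (k−i) uncut or m[k−i].
m[2] = 1*max(1,0) = 1*1 = 1
m[3] = max(1*2, 2*1) = 2
m[4] = max(1*3, 2*2, 3*1) = 4
m[5] = max(1*4, 2*3, 3*2, 4*1) = 6
m[6] = max(1*6, 2*4, 3*3, 4*2, 5*1) = 9
m[7] = max(1*9, 2*6, 3*4, 4*3, 5*2, 6*1) = 12
m[8] = max(1*12, 2*9, 3*6, …, 6*2, 7*1) = 18
m[9] = max(1*18, 2*12, 3*9, …, 7*2, 8*1) = 27
m[10] = max(1*27, 2*18, 3*12, …, 8*2, 9*1) = 36
m[11] = max(1*36, 2*27, 3*18, …, 9*2, 10*1) = 54
One optimal split: 3 + 3 + 3 + 2; product 3*3*3*2 = 54.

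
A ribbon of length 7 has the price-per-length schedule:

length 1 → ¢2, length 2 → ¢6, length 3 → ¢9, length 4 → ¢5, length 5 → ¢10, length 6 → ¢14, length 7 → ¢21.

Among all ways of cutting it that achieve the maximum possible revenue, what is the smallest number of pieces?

1

Build r[k] bottom-up: r[k] = max over allowed piece i of (p[i] + r[k−i]).
r[1] = 2
r[2] = max(2+2, 6+0) = 6
r[3] = max(2+6, 6+2, 9+0) = 9
r[4] = max(2+9, 6+6, 9+2, 5+0) = 12
r[5] = max(2+12, 6+9, 9+6, 5+2, 10+0) = 15
r[6] = max(2+15, 6+12, 9+9, 5+6, 10+2, 14+0) = 18
r[7] = max(2+18, 6+15, 9+12, …, 14+2, 21+0) = 21
Maximum revenue is ¢21.
Now minimize piece count subject to staying optimal: for each k, pieces[k] = 1 + min over i with p[i]+r[k−i]=r[k] of pieces[k−i].
pieces[4] = 2
pieces[5] = 2
pieces[6] = 2
pieces[7] = 1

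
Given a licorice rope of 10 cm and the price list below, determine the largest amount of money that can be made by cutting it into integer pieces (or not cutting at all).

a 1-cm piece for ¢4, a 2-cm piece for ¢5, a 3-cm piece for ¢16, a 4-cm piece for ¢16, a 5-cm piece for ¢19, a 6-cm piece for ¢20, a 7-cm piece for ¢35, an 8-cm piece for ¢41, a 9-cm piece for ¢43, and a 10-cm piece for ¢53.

Build R[k] bottom-up: R[k] = max over allowed piece i of (p[i] + R[k−i]).
R[1] = 4
R[2] = max(4+4, 5+0) = 8
R[3] = max(4+8, 5+4, 16+0) = 16
R[4] = max(4+16, 5+8, 16+4, 16+0) = 20
R[5] = max(4+20, 5+16, 16+8, 16+4, 19+0) = 24
R[6] = max(4+24, 5+20, 16+16, 16+8, 19+4, 20+0) = 32
R[7] = max(4+32, 5+24, 16+20, …, 20+4, 35+0) = 36
R[8] = max(4+36, 5+32, 16+24, …, 35+4, 41+0) = 41
R[9] = max(4+41, 5+36, 16+32, …, 41+4, 43+0) = 48
R[10] = max(4+48, 5+41, 16+36, …, 43+4, 53+0) = 53
Best is to sell the whole 10-cm piece uncut for ¢53.

53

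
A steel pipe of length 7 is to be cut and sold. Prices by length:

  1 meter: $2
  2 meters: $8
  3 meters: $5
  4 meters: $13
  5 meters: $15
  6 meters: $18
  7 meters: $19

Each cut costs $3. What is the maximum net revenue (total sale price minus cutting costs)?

Consider every possible first cut. net[k] is the best of p[i]+net[k−i] over all sellable i≤k, charging 3 whenever i<k.
net[1] = 2
net[2] = max(2+2-3, 8+0) = 8
net[3] = max(2+8-3, 8+2-3, 5+0) = 7
net[4] = max(2+7-3, 8+8-3, 5+2-3, 13+0) = 13
net[5] = max(2+13-3, 8+7-3, 5+8-3, 13+2-3, 15+0) = 15
net[6] = max(2+15-3, 8+13-3, 5+7-3, 13+8-3, 15+2-3, 18+0) = 18
net[7] = max(2+18-3, 8+15-3, 5+13-3, …, 18+2-3, 19+0) = 20
One optimal plan: pieces 5 + 2 (1 cut) → $23 − $3 = $20.

20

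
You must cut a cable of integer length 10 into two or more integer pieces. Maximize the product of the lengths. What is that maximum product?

36

Define g[k] = max over 1≤i<k of i · max(k−i, g[k−i]); the inner max lets the remainder stay uncut if that's better.
g[2] = 1×max(1,0) = 1×1 = 1
g[3] = 1×max(2,1) = 1×2 = 2
g[4] = 2×max(2,1) = 2×2 = 4
g[5] = 2×max(3,2) = 2×3 = 6
g[6] = 3×max(3,2) = 3×3 = 9
g[7] = 2×max(5,6) = 2×6 = 12
g[8] = 2×max(6,9) = 2×9 = 18
g[9] = 3×max(6,9) = 3×9 = 27
g[10] = 2×max(8,18) = 2×18 = 36
One optimal split: 3 + 3 + 2 + 2; product 3×3×2×2 = 36.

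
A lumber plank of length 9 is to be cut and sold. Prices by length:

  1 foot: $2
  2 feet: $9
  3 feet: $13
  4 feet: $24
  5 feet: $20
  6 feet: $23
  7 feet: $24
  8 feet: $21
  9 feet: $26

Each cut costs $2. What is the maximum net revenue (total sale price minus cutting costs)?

46

Consider every possible first cut. net[k] is the best of p[i]+net[k−i] over all sellable i≤k, charging 2 whenever i<k.
net[1] = 2
net[2] = 9
net[3] = 13
net[4] = 24
net[5] = 24  (first piece 1, then net[4]=24)
net[6] = 31  (first piece 2, then net[4]=24)
net[7] = 35  (first piece 3, then net[4]=24)
net[8] = 46  (first piece 4, then net[4]=24)
net[9] = 46  (first piece 1, then net[8]=46)
One optimal plan: pieces 4 + 4 + 1 (2 cuts) → $50 − $4 = $46.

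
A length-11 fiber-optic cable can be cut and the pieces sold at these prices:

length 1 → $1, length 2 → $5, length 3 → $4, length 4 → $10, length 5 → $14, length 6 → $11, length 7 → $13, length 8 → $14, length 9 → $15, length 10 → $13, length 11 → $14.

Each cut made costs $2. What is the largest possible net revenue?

25

Build net[k] bottom-up: net[k] = max over allowed piece i of (p[i] + net[k−i]) − 2 per cut.
net[1] = 1
net[2] = max(1+1-2, 5+0) = 5
net[3] = max(1+5-2, 5+1-2, 4+0) = 4
net[4] = max(1+4-2, 5+5-2, 4+1-2, 10+0) = 10
net[5] = max(1+10-2, 5+4-2, 4+5-2, 10+1-2, 14+0) = 14
net[6] = max(1+14-2, 5+10-2, 4+4-2, 10+5-2, 14+1-2, 11+0) = 13
net[7] = max(1+13-2, 5+14-2, 4+10-2, …, 11+1-2, 13+0) = 17
net[8] = max(1+17-2, 5+13-2, 4+14-2, …, 13+1-2, 14+0) = 18
net[9] = max(1+18-2, 5+17-2, 4+13-2, …, 14+1-2, 15+0) = 22
net[10] = max(1+22-2, 5+18-2, 4+17-2, …, 15+1-2, 13+0) = 26
net[11] = max(1+26-2, 5+22-2, 4+18-2, …, 13+1-2, 14+0) = 25
One optimal plan: pieces 5 + 5 + 1 (2 cuts) → $29 − $4 = $25.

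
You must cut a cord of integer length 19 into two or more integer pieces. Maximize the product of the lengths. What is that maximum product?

972

Define m[k] = max over 1≤i<k of i · max(k−i, m[k−i]); the inner max lets the remainder stay uncut if that's better.
m[2] = 1×max(1,0) = 1×1 = 1
m[3] = 1×max(2,1) = 1×2 = 2
m[4] = 2×max(2,1) = 2×2 = 4
m[5] = 2×max(3,2) = 2×3 = 6
m[6] = 3×max(3,2) = 3×3 = 9
m[7] = 2×max(5,6) = 2×6 = 12
m[8] = 2×max(6,9) = 2×9 = 18
m[9] = 3×max(6,9) = 3×9 = 27
m[10] = 2×max(8,18) = 2×18 = 36
m[11] = 2×max(9,27) = 2×27 = 54
m[12] = 3×max(9,27) = 3×27 = 81
m[13] = 2×max(11,54) = 2×54 = 108
m[14] = 2×max(12,81) = 2×81 = 162
m[15] = 3×max(12,81) = 3×81 = 243
m[16] = 2×max(14,162) = 2×162 = 324
m[17] = 2×max(15,243) = 2×243 = 486
m[18] = 3×max(15,243) = 3×243 = 729
m[19] = 2×max(17,486) = 2×486 = 972
One optimal split: 3 + 3 + 3 + 3 + 3 + 2 + 2; product 3×3×3×3×3×2×2 = 972.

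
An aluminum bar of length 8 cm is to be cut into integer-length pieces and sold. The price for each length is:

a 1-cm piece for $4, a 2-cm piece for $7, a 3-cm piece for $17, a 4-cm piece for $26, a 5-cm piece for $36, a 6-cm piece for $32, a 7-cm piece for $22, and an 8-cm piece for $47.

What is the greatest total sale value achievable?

53

Let best[k] be the best obtainable value from length k. For each k, try every first piece i and keep the best of price[i] + best[k−i].
best[1] = 4
best[2] = 8  (first piece 1, then best[1]=4)
best[3] = 17
best[4] = 26
best[5] = 36
best[6] = 40  (first piece 1, then best[5]=36)
best[7] = 44  (first piece 1, then best[6]=40)
best[8] = 53  (first piece 3, then best[5]=36)
One optimal cutting: 5 + 3 → $36 + $17 = $53.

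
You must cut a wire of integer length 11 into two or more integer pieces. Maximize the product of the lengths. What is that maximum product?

54

Define m[k] = max over 1≤i<k of i · max(k−i, m[k−i]); the inner max lets the remainder stay uncut if that's better.
m[2] = 1×max(1,0) = 1×1 = 1
m[3] = 1×max(2,1) = 1×2 = 2
m[4] = 2×max(2,1) = 2×2 = 4
m[5] = 2×max(3,2) = 2×3 = 6
m[6] = 3×max(3,2) = 3×3 = 9
m[7] = 2×max(5,6) = 2×6 = 12
m[8] = 2×max(6,9) = 2×9 = 18
m[9] = 3×max(6,9) = 3×9 = 27
m[10] = 2×max(8,18) = 2×18 = 36
m[11] = 2×max(9,27) = 2×27 = 54
One optimal split: 3 + 3 + 3 + 2; product 3×3×3×2 = 54.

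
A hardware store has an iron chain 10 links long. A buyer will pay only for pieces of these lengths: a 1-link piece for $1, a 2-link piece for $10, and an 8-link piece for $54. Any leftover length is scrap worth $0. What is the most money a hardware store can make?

64

Build best[k] bottom-up: best[k] = max over allowed piece i of (p[i] + best[k−i]).
best[1] = 1
best[2] = max(1+1, 10+0) = 10
best[3] = max(1+10, 10+1) = 11
best[4] = max(1+11, 10+10) = 20
best[5] = max(1+20, 10+11) = 21
best[6] = max(1+21, 10+20) = 30
best[7] = max(1+30, 10+21) = 31
best[8] = max(1+31, 10+30, 54+0) = 54
best[9] = max(1+54, 10+31, 54+1) = 55
best[10] = max(1+55, 10+54, 54+10) = 64
One optimal cutting: 8 + 2 → $64.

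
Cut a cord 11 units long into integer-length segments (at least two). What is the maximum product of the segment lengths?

Fill m[k] for k=2..11: at each k try every first piece i and multiply by the better of (k−i) uncut or m[k−i].
Small cases: m[2]=1, m[3]=2, m[4]=4, m[5]=6.
m[6] = 3·max(3,2) = 3·3 = 9
m[7] = 2·max(5,6) = 2·6 = 12
m[8] = 2·max(6,9) = 2·9 = 18
m[9] = 3·max(6,9) = 3·9 = 27
m[10] = 2·max(8,18) = 2·18 = 36
m[11] = 2·max(9,27) = 2·27 = 54
One optimal split: 3 + 3 + 3 + 2; product 3·3·3·2 = 54.

54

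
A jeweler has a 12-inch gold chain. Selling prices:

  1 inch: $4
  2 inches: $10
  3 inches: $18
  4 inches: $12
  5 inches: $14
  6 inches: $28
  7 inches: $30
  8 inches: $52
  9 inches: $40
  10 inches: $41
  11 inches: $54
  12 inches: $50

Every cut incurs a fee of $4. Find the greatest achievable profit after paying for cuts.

Consider every possible first cut. net[k] is the best of p[i]+net[k−i] over all sellable i≤k, charging 4 whenever i<k.
net[1] = 4
net[2] = 10
net[3] = 18
net[4] = 18  (first piece 1, then net[3]=18)
net[5] = 24  (first piece 2, then net[3]=18)
net[6] = 32  (first piece 3, then net[3]=18)
net[7] = 32  (first piece 1, then net[6]=32)
net[8] = 52
net[9] = 52  (first piece 1, then net[8]=52)
net[10] = 58  (first piece 2, then net[8]=52)
net[11] = 66  (first piece 3, then net[8]=52)
net[12] = 66  (first piece 1, then net[11]=66)
One optimal plan: pieces 8 + 3 + 1 (2 cuts) → $74 − $8 = $66.

66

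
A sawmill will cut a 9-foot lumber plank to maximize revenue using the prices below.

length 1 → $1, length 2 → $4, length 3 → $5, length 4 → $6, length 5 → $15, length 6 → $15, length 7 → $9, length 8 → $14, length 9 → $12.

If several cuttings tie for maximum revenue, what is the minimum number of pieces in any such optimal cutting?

3

Build r[k] bottom-up: r[k] = max over allowed piece i of (p[i] + r[k−i]).
r[1] = 1
r[2] = max(1+1, 4+0) = 4
r[3] = max(1+4, 4+1, 5+0) = 5
r[4] = max(1+5, 4+4, 5+1, 6+0) = 8
r[5] = max(1+8, 4+5, 5+4, 6+1, 15+0) = 15
r[6] = max(1+15, 4+8, 5+5, 6+4, 15+1, 15+0) = 16
r[7] = max(1+16, 4+15, 5+8, …, 15+1, 9+0) = 19
r[8] = max(1+19, 4+16, 5+15, …, 9+1, 14+0) = 20
r[9] = max(1+20, 4+19, 5+16, …, 14+1, 12+0) = 23
Maximum revenue is $23.
Now minimize piece count subject to staying optimal: for each k, pieces[k] = 1 + min over i with p[i]+r[k−i]=r[k] of pieces[k−i].
pieces[6] = 2
pieces[7] = 2
pieces[8] = 2
pieces[9] = 3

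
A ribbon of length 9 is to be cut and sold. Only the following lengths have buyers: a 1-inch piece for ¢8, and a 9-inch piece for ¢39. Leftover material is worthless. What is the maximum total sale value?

72

Let r[k] be the best obtainable value from length k. For each k, try every first piece i and keep the best of price[i] + r[k−i].
r[1] = 8
r[2] = 16  (first piece 1, then r[1]=8)
r[3] = 24  (first piece 1, then r[2]=16)
r[4] = 32  (first piece 1, then r[3]=24)
r[5] = 40  (first piece 1, then r[4]=32)
r[6] = 48  (first piece 1, then r[5]=40)
r[7] = 56  (first piece 1, then r[6]=48)
r[8] = 64  (first piece 1, then r[7]=56)
r[9] = 72  (first piece 1, then r[8]=64)
One optimal cutting: 1 + 1 + 1 + 1 + 1 + 1 + 1 + 1 + 1 → ¢72.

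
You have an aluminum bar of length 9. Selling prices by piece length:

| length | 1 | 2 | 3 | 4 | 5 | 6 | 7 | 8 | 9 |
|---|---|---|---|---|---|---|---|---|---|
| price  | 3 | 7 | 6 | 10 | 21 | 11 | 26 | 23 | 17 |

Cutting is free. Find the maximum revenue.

35

Let r[k] be the best obtainable value from length k. For each k, try every first piece i and keep the best of price[i] + r[k−i].
r[1] = 3
r[2] = 7
r[3] = 10  (first piece 1, then r[2]=7)
r[4] = 14  (first piece 2, then r[2]=7)
r[5] = 21
r[6] = 24  (first piece 1, then r[5]=21)
r[7] = 28  (first piece 2, then r[5]=21)
r[8] = 31  (first piece 1, then r[7]=28)
r[9] = 35  (first piece 2, then r[7]=28)
One optimal cutting: 5 + 2 + 2 → $21 + $7 + $7 = $35.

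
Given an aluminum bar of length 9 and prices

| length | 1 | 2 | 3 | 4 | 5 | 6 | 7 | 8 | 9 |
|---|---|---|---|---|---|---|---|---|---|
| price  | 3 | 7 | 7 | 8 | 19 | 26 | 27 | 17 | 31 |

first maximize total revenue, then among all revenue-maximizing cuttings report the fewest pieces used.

3

Let r[k] be the best obtainable value from length k. For each k, try every first piece i and keep the best of price[i] + r[k−i].
r[1] = 3
r[2] = max(3+3, 7+0) = 7
r[3] = max(3+7, 7+3, 7+0) = 10
r[4] = max(3+10, 7+7, 7+3, 8+0) = 14
r[5] = max(3+14, 7+10, 7+7, 8+3, 19+0) = 19
r[6] = max(3+19, 7+14, 7+10, 8+7, 19+3, 26+0) = 26
r[7] = max(3+26, 7+19, 7+14, …, 26+3, 27+0) = 29
r[8] = max(3+29, 7+26, 7+19, …, 27+3, 17+0) = 33
r[9] = max(3+33, 7+29, 7+26, …, 17+3, 31+0) = 36
Maximum revenue is $36.
Now minimize piece count subject to staying optimal: for each k, pieces[k] = 1 + min over i with p[i]+r[k−i]=r[k] of pieces[k−i].
pieces[6] = 1
pieces[7] = 2
pieces[8] = 2
pieces[9] = 3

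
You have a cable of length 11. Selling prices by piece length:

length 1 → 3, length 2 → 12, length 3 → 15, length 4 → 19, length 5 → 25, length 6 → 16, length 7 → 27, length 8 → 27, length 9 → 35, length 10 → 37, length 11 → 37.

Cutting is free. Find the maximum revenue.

63

Build R[k] bottom-up: R[k] = max over allowed piece i of (p[i] + R[k−i]).
R[1] = 3
R[2] = 12
R[3] = 15  (first piece 1, then R[2]=12)
R[4] = 24  (first piece 2, then R[2]=12)
R[5] = 27  (first piece 1, then R[4]=24)
R[6] = 36  (first piece 2, then R[4]=24)
R[7] = 39  (first piece 1, then R[6]=36)
R[8] = 48  (first piece 2, then R[6]=36)
R[9] = 51  (first piece 1, then R[8]=48)
R[10] = 60  (first piece 2, then R[8]=48)
R[11] = 63  (first piece 1, then R[10]=60)
One optimal cutting: 2 + 2 + 2 + 2 + 2 + 1 → 12 + 12 + 12 + 12 + 12 + 3 = 63.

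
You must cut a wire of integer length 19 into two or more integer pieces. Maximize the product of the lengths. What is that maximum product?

972

Let f[k] be the best product for length k (with at least one cut). For each first piece i, the rest contributes max(k−i, f[k−i]).
Small cases: f[2]=1, f[3]=2, f[4]=4, f[5]=6, f[6]=9, f[7]=12, f[8]=18, f[9]=27, f[10]=36, f[11]=54, f[12]=81, f[13]=108.
f[14] = 2·max(12,81) = 2·81 = 162
f[15] = 3·max(12,81) = 3·81 = 243
f[16] = 2·max(14,162) = 2·162 = 324
f[17] = 2·max(15,243) = 2·243 = 486
f[18] = 3·max(15,243) = 3·243 = 729
f[19] = 2·max(17,486) = 2·486 = 972
One optimal split: 3 + 3 + 3 + 3 + 3 + 2 + 2; product 3·3·3·3·3·2·2 = 972.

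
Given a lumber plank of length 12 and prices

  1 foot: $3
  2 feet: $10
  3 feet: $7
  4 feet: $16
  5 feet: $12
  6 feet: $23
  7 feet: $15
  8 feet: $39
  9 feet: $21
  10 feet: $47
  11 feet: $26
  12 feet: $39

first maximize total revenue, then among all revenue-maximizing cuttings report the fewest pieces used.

6

Let r[k] be the best obtainable value from length k. For each k, try every first piece i and keep the best of price[i] + r[k−i].
r[1] = 3
r[2] = max(3+3, 10+0) = 10
r[3] = max(3+10, 10+3, 7+0) = 13
r[4] = max(3+13, 10+10, 7+3, 16+0) = 20
r[5] = max(3+20, 10+13, 7+10, 16+3, 12+0) = 23
r[6] = max(3+23, 10+20, 7+13, 16+10, 12+3, 23+0) = 30
r[7] = max(3+30, 10+23, 7+20, …, 23+3, 15+0) = 33
r[8] = max(3+33, 10+30, 7+23, …, 15+3, 39+0) = 40
r[9] = max(3+40, 10+33, 7+30, …, 39+3, 21+0) = 43
r[10] = max(3+43, 10+40, 7+33, …, 21+3, 47+0) = 50
r[11] = max(3+50, 10+43, 7+40, …, 47+3, 26+0) = 53
r[12] = max(3+53, 10+50, 7+43, …, 26+3, 39+0) = 60
Maximum revenue is $60.
Now minimize piece count subject to staying optimal: for each k, pieces[k] = 1 + min over i with p[i]+r[k−i]=r[k] of pieces[k−i].
pieces[9] = 5
pieces[10] = 5
pieces[11] = 6
pieces[12] = 6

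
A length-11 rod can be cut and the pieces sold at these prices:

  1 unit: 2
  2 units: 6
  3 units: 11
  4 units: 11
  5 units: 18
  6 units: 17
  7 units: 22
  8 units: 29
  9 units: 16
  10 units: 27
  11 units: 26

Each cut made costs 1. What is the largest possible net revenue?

Consider every possible first cut. net[k] is the best of p[i]+net[k−i] over all sellable i≤k, charging 1 whenever i<k.
net[1] = 2
net[2] = max(2+2-1, 6+0) = 6
net[3] = max(2+6-1, 6+2-1, 11+0) = 11
net[4] = max(2+11-1, 6+6-1, 11+2-1, 11+0) = 12
net[5] = max(2+12-1, 6+11-1, 11+6-1, 11+2-1, 18+0) = 18
net[6] = max(2+18-1, 6+12-1, 11+11-1, 11+6-1, 18+2-1, 17+0) = 21
net[7] = max(2+21-1, 6+18-1, 11+12-1, …, 17+2-1, 22+0) = 23
net[8] = max(2+23-1, 6+21-1, 11+18-1, …, 22+2-1, 29+0) = 29
net[9] = max(2+29-1, 6+23-1, 11+21-1, …, 29+2-1, 16+0) = 31
net[10] = max(2+31-1, 6+29-1, 11+23-1, …, 16+2-1, 27+0) = 35
net[11] = max(2+35-1, 6+31-1, 11+29-1, …, 27+2-1, 26+0) = 39
One optimal plan: pieces 8 + 3 (1 cut) → 40 − 1 = 39.

39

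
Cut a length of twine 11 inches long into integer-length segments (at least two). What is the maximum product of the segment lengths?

Define P[k] = max over 1≤i<k of i · max(k−i, P[k−i]); the inner max lets the remainder stay uncut if that's better.
P[2] = 1·max(1,0) = 1·1 = 1
P[3] = 1·max(2,1) = 1·2 = 2
P[4] = 2·max(2,1) = 2·2 = 4
P[5] = 2·max(3,2) = 2·3 = 6
P[6] = 3·max(3,2) = 3·3 = 9
P[7] = 2·max(5,6) = 2·6 = 12
P[8] = 2·max(6,9) = 2·9 = 18
P[9] = 3·max(6,9) = 3·9 = 27
P[10] = 2·max(8,18) = 2·18 = 36
P[11] = 2·max(9,27) = 2·27 = 54
One optimal split: 3 + 3 + 3 + 2; product 3·3·3·2 = 54.

54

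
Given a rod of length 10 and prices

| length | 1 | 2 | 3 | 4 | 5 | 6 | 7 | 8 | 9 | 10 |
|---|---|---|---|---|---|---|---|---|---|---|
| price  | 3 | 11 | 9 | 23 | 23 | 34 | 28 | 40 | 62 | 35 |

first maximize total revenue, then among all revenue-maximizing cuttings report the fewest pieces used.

Build r[k] bottom-up: r[k] = max over allowed piece i of (p[i] + r[k−i]).
r[1] = 3
r[2] = max(3+3, 11+0) = 11
r[3] = max(3+11, 11+3, 9+0) = 14
r[4] = max(3+14, 11+11, 9+3, 23+0) = 23
r[5] = max(3+23, 11+14, 9+11, 23+3, 23+0) = 26
r[6] = max(3+26, 11+23, 9+14, 23+11, 23+3, 34+0) = 34
r[7] = max(3+34, 11+26, 9+23, …, 34+3, 28+0) = 37
r[8] = max(3+37, 11+34, 9+26, …, 28+3, 40+0) = 46
r[9] = max(3+46, 11+37, 9+34, …, 40+3, 62+0) = 62
r[10] = max(3+62, 11+46, 9+37, …, 62+3, 35+0) = 65
Maximum revenue is 65.
Now minimize piece count subject to staying optimal: for each k, pieces[k] = 1 + min over i with p[i]+r[k−i]=r[k] of pieces[k−i].
pieces[7] = 2
pieces[8] = 2
pieces[9] = 1
pieces[10] = 2

2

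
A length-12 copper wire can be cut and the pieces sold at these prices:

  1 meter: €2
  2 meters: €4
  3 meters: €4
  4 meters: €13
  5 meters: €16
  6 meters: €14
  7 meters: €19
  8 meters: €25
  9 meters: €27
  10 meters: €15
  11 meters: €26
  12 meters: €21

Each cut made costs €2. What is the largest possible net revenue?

Let net[k] be the best obtainable value from length k. For each k, try every first piece i and keep the best of price[i] + net[k−i] minus the 2 cut fee when i<k.
net[1] = 2
net[2] = 4
net[3] = 4  (first piece 1, then net[2]=4)
net[4] = 13
net[5] = 16
net[6] = 16  (first piece 1, then net[5]=16)
net[7] = 19
net[8] = 25
net[9] = 27  (first piece 4, then net[5]=16)
net[10] = 30  (first piece 5, then net[5]=16)
net[11] = 30  (first piece 1, then net[10]=30)
net[12] = 36  (first piece 4, then net[8]=25)
One optimal plan: pieces 8 + 4 (1 cut) → €38 − €2 = €36.

36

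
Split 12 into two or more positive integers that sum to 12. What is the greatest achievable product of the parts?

81

Fill f[k] for k=2..12: at each k try every first piece i and multiply by the better of (k−i) uncut or f[k−i].
f[2] = 1·max(1,0) = 1·1 = 1
f[3] = 1·max(2,1) = 1·2 = 2
f[4] = 2·max(2,1) = 2·2 = 4
f[5] = 2·max(3,2) = 2·3 = 6
f[6] = 3·max(3,2) = 3·3 = 9
f[7] = 2·max(5,6) = 2·6 = 12
f[8] = 2·max(6,9) = 2·9 = 18
f[9] = 3·max(6,9) = 3·9 = 27
f[10] = 2·max(8,18) = 2·18 = 36
f[11] = 2·max(9,27) = 2·27 = 54
f[12] = 3·max(9,27) = 3·27 = 81
One optimal split: 3 + 3 + 3 + 3; product 3·3·3·3 = 81.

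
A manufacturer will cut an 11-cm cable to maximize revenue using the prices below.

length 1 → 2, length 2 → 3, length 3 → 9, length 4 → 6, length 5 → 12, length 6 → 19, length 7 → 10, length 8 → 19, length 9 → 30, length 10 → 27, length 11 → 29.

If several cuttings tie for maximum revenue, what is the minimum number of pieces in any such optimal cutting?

3

Build r[k] bottom-up: r[k] = max over allowed piece i of (p[i] + r[k−i]).
r[1] = 2
r[2] = 4  (first piece 1, then r[1]=2)
r[3] = 9
r[4] = 11  (first piece 1, then r[3]=9)
r[5] = 13  (first piece 1, then r[4]=11)
r[6] = 19
r[7] = 21  (first piece 1, then r[6]=19)
r[8] = 23  (first piece 1, then r[7]=21)
r[9] = 30
r[10] = 32  (first piece 1, then r[9]=30)
r[11] = 34  (first piece 1, then r[10]=32)
Maximum revenue is 34.
Now minimize piece count subject to staying optimal: for each k, pieces[k] = 1 + min over i with p[i]+r[k−i]=r[k] of pieces[k−i].
pieces[8] = 3
pieces[9] = 1
pieces[10] = 2
pieces[11] = 3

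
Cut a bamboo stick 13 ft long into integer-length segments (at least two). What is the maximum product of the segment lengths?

108

Let m[k] be the best product for length k (with at least one cut). For each first piece i, the rest contributes max(k−i, m[k−i]).
m[2] = 1·max(1,0) = 1·1 = 1
m[3] = max(1·2, 2·1) = 2
m[4] = max(1·3, 2·2, 3·1) = 4
m[5] = max(1·4, 2·3, 3·2, 4·1) = 6
m[6] = max(1·6, 2·4, 3·3, 4·2, 5·1) = 9
m[7] = max(1·9, 2·6, 3·4, 4·3, 5·2, 6·1) = 12
m[8] = max(1·12, 2·9, 3·6, …, 6·2, 7·1) = 18
m[9] = max(1·18, 2·12, 3·9, …, 7·2, 8·1) = 27
m[10] = max(1·27, 2·18, 3·12, …, 8·2, 9·1) = 36
m[11] = max(1·36, 2·27, 3·18, …, 9·2, 10·1) = 54
m[12] = max(1·54, 2·36, 3·27, …, 10·2, 11·1) = 81
m[13] = max(1·81, 2·54, 3·36, …, 11·2, 12·1) = 108
One optimal split: 3 + 3 + 3 + 2 + 2; product 3·3·3·2·2 = 108.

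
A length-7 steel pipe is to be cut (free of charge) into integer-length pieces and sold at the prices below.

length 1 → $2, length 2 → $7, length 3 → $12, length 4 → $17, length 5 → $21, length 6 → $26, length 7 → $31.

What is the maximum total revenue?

Consider every possible first cut. best[k] is the best of p[i]+best[k−i] over all sellable i≤k.
best[1] = 2
best[2] = max(2+2, 7+0) = 7
best[3] = max(2+7, 7+2, 12+0) = 12
best[4] = max(2+12, 7+7, 12+2, 17+0) = 17
best[5] = max(2+17, 7+12, 12+7, 17+2, 21+0) = 21
best[6] = max(2+21, 7+17, 12+12, 17+7, 21+2, 26+0) = 26
best[7] = max(2+26, 7+21, 12+17, …, 26+2, 31+0) = 31
Best is to sell the whole 7-meter piece uncut for $31.

31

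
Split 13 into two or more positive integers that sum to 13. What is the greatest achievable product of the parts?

108

Let P[k] be the best product for length k (with at least one cut). For each first piece i, the rest contributes max(k−i, P[k−i]).
P[2] = 1*max(1,0) = 1*1 = 1
P[3] = max(1*2, 2*1) = 2
P[4] = max(1*3, 2*2, 3*1) = 4
P[5] = max(1*4, 2*3, 3*2, 4*1) = 6
P[6] = max(1*6, 2*4, 3*3, 4*2, 5*1) = 9
P[7] = max(1*9, 2*6, 3*4, 4*3, 5*2, 6*1) = 12
P[8] = max(1*12, 2*9, 3*6, …, 6*2, 7*1) = 18
P[9] = max(1*18, 2*12, 3*9, …, 7*2, 8*1) = 27
P[10] = max(1*27, 2*18, 3*12, …, 8*2, 9*1) = 36
P[11] = max(1*36, 2*27, 3*18, …, 9*2, 10*1) = 54
P[12] = max(1*54, 2*36, 3*27, …, 10*2, 11*1) = 81
P[13] = max(1*81, 2*54, 3*36, …, 11*2, 12*1) = 108
One optimal split: 3 + 3 + 3 + 2 + 2; product 3*3*3*2*2 = 108.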